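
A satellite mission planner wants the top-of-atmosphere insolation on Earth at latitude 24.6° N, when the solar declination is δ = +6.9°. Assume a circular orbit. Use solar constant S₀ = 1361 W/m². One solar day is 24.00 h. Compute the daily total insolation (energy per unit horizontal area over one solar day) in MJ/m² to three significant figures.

36.8 MJ/m²

cos H₀ = −tan(+24.6°) tan(+6.900°) = -0.0554, H₀ = 1.6262 rad.
Bracket: H₀ sin φ sin δ + cos φ cos δ sin H₀ = 1.6262×0.41628×0.12014 + 0.90924×0.99276×0.99846 = 0.081329 + 0.901267 = 0.982596.
Q̄ = (S₀/π) × [bracket] = (1361/π) × 0.982596 = 425.68 W/m².
Daily total = Q̄ × 24.00 h × 3600 s/h = 425.68 × 24.00 × 3600 / 10⁶ = 36.78 MJ/m².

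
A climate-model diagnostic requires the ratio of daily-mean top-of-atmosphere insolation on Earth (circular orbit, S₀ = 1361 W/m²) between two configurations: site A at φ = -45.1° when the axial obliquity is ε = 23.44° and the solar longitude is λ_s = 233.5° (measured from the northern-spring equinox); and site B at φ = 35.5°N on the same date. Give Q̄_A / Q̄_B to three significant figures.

Q̄_A / Q̄_B ≈ 2.12

— Configuration A (φ=-45.1°):
Solar declination: sin δ = sin ε · sin λ_s = sin 23.44° × sin 233.5° = -0.31977, so δ = -18.649°.
cos H₀ = −tan(-45.1°) tan(-18.649°) = -0.3387, H₀ = 1.9163 rad.
Bracket: H₀ sin φ sin δ + cos φ cos δ sin H₀ = 1.9163×-0.70834×-0.31977 + 0.70587×0.94750×0.94091 = 0.434053 + 0.629292 = 1.063345.
Q̄ = (S₀/π) × [bracket] = (1361/π) × 1.063345 = 460.66 W/m².
— Configuration B (φ=+35.5°):
cos H₀ = −tan(+35.5°) tan(-18.649°) = 0.2407, H₀ = 1.3277 rad.
Bracket: H₀ sin φ sin δ + cos φ cos δ sin H₀ = 1.3277×0.58070×-0.31977 + 0.81412×0.94750×0.97059 = -0.246541 + 0.748692 = 0.502151.
Q̄ = (S₀/π) × [bracket] = (1361/π) × 0.502151 = 217.54 W/m².
Ratio Q̄_A / Q̄_B = 460.66 / 217.54 = 2.118.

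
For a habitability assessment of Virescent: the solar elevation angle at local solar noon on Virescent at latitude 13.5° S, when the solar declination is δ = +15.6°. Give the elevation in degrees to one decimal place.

60.9°

At local noon the hour angle is zero, so the zenith angle equals |φ − δ| = |-13.5° − (+15.600°)| = 29.100°.
Elevation = 90° − 29.100° = 60.9°.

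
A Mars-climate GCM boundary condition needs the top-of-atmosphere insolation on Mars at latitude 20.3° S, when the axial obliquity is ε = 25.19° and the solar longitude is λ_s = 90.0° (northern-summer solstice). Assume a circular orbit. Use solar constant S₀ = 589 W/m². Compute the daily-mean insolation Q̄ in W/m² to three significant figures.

Q̄ ≈ 118 W/m²

Solar declination: sin δ = sin ε · sin λ_s = sin 25.19° × sin 90.0° = 0.42562, so δ = +25.190°.
cos H₀ = −tan(-20.3°) tan(+25.190°) = 0.1740, H₀ = 1.3959 rad.
Bracket: H₀ sin φ sin δ + cos φ cos δ sin H₀ = 1.3959×-0.34694×0.42562 + 0.93789×0.90490×0.98475 = -0.206125 + 0.835754 = 0.629629.
Q̄ = (S₀/π) × [bracket] = (589/π) × 0.629629 = 118.0 W/m².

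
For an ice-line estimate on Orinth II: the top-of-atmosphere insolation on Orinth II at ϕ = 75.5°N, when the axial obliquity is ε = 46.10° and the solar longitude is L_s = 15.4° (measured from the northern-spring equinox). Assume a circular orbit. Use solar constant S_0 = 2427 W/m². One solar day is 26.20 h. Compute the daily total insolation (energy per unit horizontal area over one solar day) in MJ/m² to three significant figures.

44.5 MJ/m²

Solar declination: sin δ = sin ε · sin L_s = sin 46.10° × sin 15.4° = 0.19135, so δ = +11.031°.
cos h₀ = −tan(+75.5°) tan(+11.031°) = -0.7538, h₀ = 2.4246 rad.
Bracket: h₀ sin ϕ sin δ + cos ϕ cos δ sin h₀ = 2.4246×0.96815×0.19135 + 0.25038×0.98152×0.65709 = 0.449170 + 0.161482 = 0.610652.
Q̄ = (S_0/π) × [bracket] = (2427/π) × 0.610652 = 471.75 W/m².
Daily total = Q̄ × 26.20 h × 3600 s/h = 471.75 × 26.20 × 3600 / 10⁶ = 44.50 MJ/m².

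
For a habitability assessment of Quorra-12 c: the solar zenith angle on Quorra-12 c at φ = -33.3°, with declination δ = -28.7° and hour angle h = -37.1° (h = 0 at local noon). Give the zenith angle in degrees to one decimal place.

θ_z = 32.0°

cos θ_z = sin φ sin δ + cos φ cos δ cos h = 0.263654 + 0.584729 = 0.848383.
θ_z = arccos(0.848383) = 32.0°.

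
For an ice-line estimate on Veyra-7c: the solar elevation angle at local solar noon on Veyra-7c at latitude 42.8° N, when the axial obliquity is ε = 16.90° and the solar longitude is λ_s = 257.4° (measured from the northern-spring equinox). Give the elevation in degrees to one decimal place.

Solar declination: sin δ = sin ε · sin λ_s = sin 16.90° × sin 257.4° = -0.28370, so δ = -16.481°.
At local noon the hour angle is zero, so the zenith angle equals |φ − δ| = |+42.8° − (-16.481°)| = 59.281°.
Elevation = 90° − 59.281° = 30.7°.

30.7°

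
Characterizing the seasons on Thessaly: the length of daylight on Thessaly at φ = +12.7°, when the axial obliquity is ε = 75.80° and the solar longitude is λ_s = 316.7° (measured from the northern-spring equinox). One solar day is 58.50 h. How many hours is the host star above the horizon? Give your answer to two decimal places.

25.49 h

Solar declination: sin δ = sin ε · sin λ_s = sin 75.80° × sin 316.7° = -0.66486, so δ = -41.672°.
cos H₀ = −tan φ · tan δ = −tan(+12.7°) × tan(-41.672°) = 0.2006, so H₀ = 1.3688 rad = 78.43°.
Daylight = 2H₀/(2π) × 58.50 h = (1.3688/π) × 58.50 = 25.49 h.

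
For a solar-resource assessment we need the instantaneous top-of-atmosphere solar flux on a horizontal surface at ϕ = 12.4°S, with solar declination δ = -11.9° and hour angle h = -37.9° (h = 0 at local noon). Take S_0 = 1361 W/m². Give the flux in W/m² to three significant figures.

1.09e+03 W/m²

cos θ_z = sin ϕ sin δ + cos ϕ cos δ cos h = 0.044279 + 0.754114 = 0.798393.
Flux = S_0 · cos θ_z = 1361 × 0.798393 = 1087 W/m².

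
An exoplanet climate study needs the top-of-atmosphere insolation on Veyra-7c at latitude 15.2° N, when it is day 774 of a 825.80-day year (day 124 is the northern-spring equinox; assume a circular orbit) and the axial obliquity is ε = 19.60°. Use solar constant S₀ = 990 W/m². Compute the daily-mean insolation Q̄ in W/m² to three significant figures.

Q̄ ≈ 246 W/m²

Solar longitude: λ_s = 360° × (774 − 124)/825.80 = 283.362°.
sin δ = sin 19.60° × sin 283.362° = -0.32637, so δ = -19.049°.
cos H₀ = −tan(+15.2°) tan(-19.049°) = 0.0938, H₀ = 1.4768 rad.
Bracket: H₀ sin φ sin δ + cos φ cos δ sin H₀ = 1.4768×0.26219×-0.32637 + 0.96502×0.94524×0.99559 = -0.126371 + 0.908153 = 0.781782.
Q̄ = (S₀/π) × [bracket] = (990/π) × 0.781782 = 246.4 W/m².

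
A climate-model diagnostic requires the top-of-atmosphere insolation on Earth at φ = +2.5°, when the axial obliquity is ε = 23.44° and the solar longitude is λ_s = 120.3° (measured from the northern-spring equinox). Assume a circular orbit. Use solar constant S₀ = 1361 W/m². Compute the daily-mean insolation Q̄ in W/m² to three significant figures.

Q̄ ≈ 417 W/m²

Solar declination: sin δ = sin ε · sin λ_s = sin 23.44° × sin 120.3° = 0.34345, so δ = +20.087°.
cos H₀ = −tan(+2.5°) tan(+20.087°) = -0.0160, H₀ = 1.5868 rad.
Bracket: H₀ sin φ sin δ + cos φ cos δ sin H₀ = 1.5868×0.04362×0.34345 + 0.99905×0.93917×0.99987 = 0.023772 + 0.938156 = 0.961928.
Q̄ = (S₀/π) × [bracket] = (1361/π) × 0.961928 = 416.7 W/m².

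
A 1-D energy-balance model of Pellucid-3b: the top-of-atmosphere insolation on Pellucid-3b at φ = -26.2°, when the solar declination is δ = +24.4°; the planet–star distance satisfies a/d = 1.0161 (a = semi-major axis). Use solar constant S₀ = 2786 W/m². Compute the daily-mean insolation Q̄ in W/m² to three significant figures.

cos H₀ = −tan(-26.2°) tan(+24.400°) = 0.2232, H₀ = 1.3457 rad.
Bracket: H₀ sin φ sin δ + cos φ cos δ sin H₀ = 1.3457×-0.44151×0.41310 + 0.89726×0.91068×0.97477 = -0.245439 + 0.796501 = 0.551062.
Inverse-square distance factor (a/d)² = 1.0161² = 1.032459.
Q̄ = (S₀/π) × 1.032459 × [bracket] = (2786/π) × 1.032459 × 0.551062 = 504.6 W/m².

Q̄ ≈ 505 W/m²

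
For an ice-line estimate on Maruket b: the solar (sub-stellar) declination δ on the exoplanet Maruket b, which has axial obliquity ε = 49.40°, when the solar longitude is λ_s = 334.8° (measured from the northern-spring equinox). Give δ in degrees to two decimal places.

sin δ = sin ε · sin λ_s = sin 49.40° × sin 334.8° = -0.323282.
δ = arcsin(-0.323282) = -18.86°.

δ = -18.86°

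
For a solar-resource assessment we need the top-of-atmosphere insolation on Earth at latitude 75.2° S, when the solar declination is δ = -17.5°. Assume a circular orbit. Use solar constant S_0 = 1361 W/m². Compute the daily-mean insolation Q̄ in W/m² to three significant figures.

Q̄ ≈ 396 W/m²

cos h₀ = −tan(-75.2°) tan(-17.500°) = -1.1934 ≤ −1 ⇒ polar day, h₀ = π.
Bracket: h₀ sin ϕ sin δ + cos ϕ cos δ sin h₀ = 3.1416×-0.96682×-0.30071 + 0.25545×0.95372×0.00000 = 0.913365 + 0.000000 = 0.913365.
Q̄ = (S_0/π) × [bracket] = (1361/π) × 0.913365 = 395.7 W/m².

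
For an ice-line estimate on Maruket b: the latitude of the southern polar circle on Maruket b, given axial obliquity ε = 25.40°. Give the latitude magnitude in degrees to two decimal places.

The polar circle is the lowest latitude that experiences at least one full rotation of continuous darkness at the northern-summer solstice; it lies at |φ| = 90° − ε = 90° − 25.40° = 64.60°.

64.60°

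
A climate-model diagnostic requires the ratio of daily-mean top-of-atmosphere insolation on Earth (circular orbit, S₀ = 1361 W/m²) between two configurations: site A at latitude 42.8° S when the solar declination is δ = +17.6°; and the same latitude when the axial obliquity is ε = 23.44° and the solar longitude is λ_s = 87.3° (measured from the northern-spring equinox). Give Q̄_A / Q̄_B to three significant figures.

Q̄_A / Q̄_B ≈ 1.34

— Configuration A (φ=-42.8°):
cos H₀ = −tan(-42.8°) tan(+17.600°) = 0.2937, H₀ = 1.2727 rad.
Bracket: H₀ sin φ sin δ + cos φ cos δ sin H₀ = 1.2727×-0.67944×0.30237 + 0.73373×0.95319×0.95588 = -0.261466 + 0.668527 = 0.407061.
Q̄ = (S₀/π) × [bracket] = (1361/π) × 0.407061 = 176.35 W/m².
— Configuration B (φ=-42.8°):
Solar declination: sin δ = sin ε · sin λ_s = sin 23.44° × sin 87.3° = 0.39735, so δ = +23.412°.
cos H₀ = −tan(-42.8°) tan(+23.412°) = 0.4010, H₀ = 1.1582 rad.
Bracket: H₀ sin φ sin δ + cos φ cos δ sin H₀ = 1.1582×-0.67944×0.39735 + 0.73373×0.91767×0.91610 = -0.312686 + 0.616830 = 0.304144.
Q̄ = (S₀/π) × [bracket] = (1361/π) × 0.304144 = 131.76 W/m².
Ratio Q̄_A / Q̄_B = 176.35 / 131.76 = 1.338.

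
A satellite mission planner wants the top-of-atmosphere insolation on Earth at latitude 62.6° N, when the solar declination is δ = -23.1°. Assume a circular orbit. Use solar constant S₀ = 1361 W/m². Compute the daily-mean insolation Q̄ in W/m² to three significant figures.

Q̄ ≈ 13.0 W/m²

cos H₀ = −tan(+62.6°) tan(-23.100°) = 0.8229, H₀ = 0.6043 rad.
Bracket: H₀ sin φ sin δ + cos φ cos δ sin H₀ = 0.6043×0.88782×-0.39234 + 0.46020×0.91982×0.56823 = -0.210494 + 0.240532 = 0.030038.
Q̄ = (S₀/π) × [bracket] = (1361/π) × 0.030038 = 13.01 W/m².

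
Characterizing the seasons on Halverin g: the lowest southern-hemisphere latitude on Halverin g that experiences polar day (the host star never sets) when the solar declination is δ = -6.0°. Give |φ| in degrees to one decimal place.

|φ| = 84.0°

Polar day requires cos H₀ = −tan φ tan δ ≤ −1, i.e. tan φ tan δ ≥ 1.
The boundary is |tan φ| · |tan δ| = 1, so |φ| = 90° − |δ| = 90° − 6.0° = 84.0° in the southern hemisphere.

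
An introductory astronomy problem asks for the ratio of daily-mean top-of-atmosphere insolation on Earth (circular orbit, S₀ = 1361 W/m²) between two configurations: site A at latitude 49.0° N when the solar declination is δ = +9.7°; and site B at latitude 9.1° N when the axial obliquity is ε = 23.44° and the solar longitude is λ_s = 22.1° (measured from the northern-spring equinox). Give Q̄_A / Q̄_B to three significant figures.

Q̄_A / Q̄_B ≈ 0.847

— Configuration A (φ=+49.0°):
cos H₀ = −tan(+49.0°) tan(+9.700°) = -0.1966, H₀ = 1.7687 rad.
Bracket: H₀ sin φ sin δ + cos φ cos δ sin H₀ = 1.7687×0.75471×0.16849 + 0.65606×0.98570×0.98048 = 0.224910 + 0.634055 = 0.858965.
Q̄ = (S₀/π) × [bracket] = (1361/π) × 0.858965 = 372.12 W/m².
— Configuration B (φ=+9.1°):
Solar declination: sin δ = sin ε · sin λ_s = sin 23.44° × sin 22.1° = 0.14966, so δ = +8.607°.
cos H₀ = −tan(+9.1°) tan(+8.607°) = -0.0242, H₀ = 1.5950 rad.
Bracket: H₀ sin φ sin δ + cos φ cos δ sin H₀ = 1.5950×0.15816×0.14966 + 0.98741×0.98874×0.99971 = 0.037754 + 0.976009 = 1.013763.
Q̄ = (S₀/π) × [bracket] = (1361/π) × 1.013763 = 439.18 W/m².
Ratio Q̄_A / Q̄_B = 372.12 / 439.18 = 0.8473.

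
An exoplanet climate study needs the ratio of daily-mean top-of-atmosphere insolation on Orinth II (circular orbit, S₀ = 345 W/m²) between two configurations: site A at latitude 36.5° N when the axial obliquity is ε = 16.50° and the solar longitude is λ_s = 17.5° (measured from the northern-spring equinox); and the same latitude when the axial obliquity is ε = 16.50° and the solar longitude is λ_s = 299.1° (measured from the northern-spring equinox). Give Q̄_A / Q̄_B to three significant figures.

— Configuration A (φ=+36.5°):
Solar declination: sin δ = sin ε · sin λ_s = sin 16.50° × sin 17.5° = 0.08541, so δ = +4.899°.
cos H₀ = −tan(+36.5°) tan(+4.899°) = -0.0634, H₀ = 1.6343 rad.
Bracket: H₀ sin φ sin δ + cos φ cos δ sin H₀ = 1.6343×0.59482×0.08541 + 0.80386×0.99635×0.99799 = 0.083028 + 0.799316 = 0.882344.
Q̄ = (S₀/π) × [bracket] = (345/π) × 0.882344 = 96.896 W/m².
— Configuration B (φ=+36.5°):
Solar declination: sin δ = sin ε · sin λ_s = sin 16.50° × sin 299.1° = -0.24816, so δ = -14.369°.
cos H₀ = −tan(+36.5°) tan(-14.369°) = 0.1896, H₀ = 1.3801 rad.
Bracket: H₀ sin φ sin δ + cos φ cos δ sin H₀ = 1.3801×0.59482×-0.24816 + 0.80386×0.96872×0.98187 = -0.203717 + 0.764597 = 0.560880.
Q̄ = (S₀/π) × [bracket] = (345/π) × 0.560880 = 61.594 W/m².
Ratio Q̄_A / Q̄_B = 96.896 / 61.594 = 1.573.

Q̄_A / Q̄_B ≈ 1.57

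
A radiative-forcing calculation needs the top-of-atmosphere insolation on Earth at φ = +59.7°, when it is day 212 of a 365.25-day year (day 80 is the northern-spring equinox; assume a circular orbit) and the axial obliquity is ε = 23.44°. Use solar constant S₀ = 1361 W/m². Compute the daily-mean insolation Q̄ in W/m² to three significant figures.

Q̄ ≈ 419 W/m²

Solar longitude: λ_s = 360° × (212 − 80)/365.25 = 130.103°.
sin δ = sin 23.44° × sin 130.103° = 0.30427, so δ = +17.714°.
cos H₀ = −tan(+59.7°) tan(+17.714°) = -0.5466, H₀ = 2.1491 rad.
Bracket: H₀ sin φ sin δ + cos φ cos δ sin H₀ = 2.1491×0.86340×0.30427 + 0.50453×0.95259×0.83739 = 0.564583 + 0.402458 = 0.967041.
Q̄ = (S₀/π) × [bracket] = (1361/π) × 0.967041 = 418.9 W/m².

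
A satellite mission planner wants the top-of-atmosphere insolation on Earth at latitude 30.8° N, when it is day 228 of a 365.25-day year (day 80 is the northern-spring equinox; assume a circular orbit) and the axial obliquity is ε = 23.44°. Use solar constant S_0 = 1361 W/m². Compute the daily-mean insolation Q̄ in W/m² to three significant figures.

Solar longitude: L_s = 360° × (228 − 80)/365.25 = 145.873°.
sin δ = sin 23.44° × sin 145.873° = 0.22317, so δ = +12.895°.
cos h₀ = −tan(+30.8°) tan(+12.895°) = -0.1365, h₀ = 1.7077 rad.
Bracket: h₀ sin ϕ sin δ + cos ϕ cos δ sin h₀ = 1.7077×0.51204×0.22317 + 0.85896×0.97478×0.99064 = 0.195142 + 0.829460 = 1.024602.
Q̄ = (S_0/π) × [bracket] = (1361/π) × 1.024602 = 443.9 W/m².

Q̄ ≈ 444 W/m²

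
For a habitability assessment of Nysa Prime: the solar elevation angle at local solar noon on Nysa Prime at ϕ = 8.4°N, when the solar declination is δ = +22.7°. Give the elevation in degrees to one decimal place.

75.7°

At local noon the hour angle is zero, so the zenith angle equals |ϕ − δ| = |+8.4° − (+22.700°)| = 14.300°.
Elevation = 90° − 14.300° = 75.7°.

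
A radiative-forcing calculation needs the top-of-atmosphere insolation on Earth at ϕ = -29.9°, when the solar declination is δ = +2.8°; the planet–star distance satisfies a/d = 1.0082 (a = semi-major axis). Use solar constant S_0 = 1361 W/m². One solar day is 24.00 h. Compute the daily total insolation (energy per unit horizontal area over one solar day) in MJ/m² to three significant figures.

cos h₀ = −tan(-29.9°) tan(+2.800°) = 0.0281, h₀ = 1.5427 rad.
Bracket: h₀ sin ϕ sin δ + cos ϕ cos δ sin h₀ = 1.5427×-0.49849×0.04885 + 0.86690×0.99881×0.99960 = -0.037567 + 0.865522 = 0.827955.
Inverse-square distance factor (a/d)² = 1.0082² = 1.016467.
Q̄ = (S_0/π) × 1.016467 × [bracket] = (1361/π) × 1.016467 × 0.827955 = 364.59 W/m².
Daily total = Q̄ × 24.00 h × 3600 s/h = 364.59 × 24.00 × 3600 / 10⁶ = 31.50 MJ/m².

31.5 MJ/m²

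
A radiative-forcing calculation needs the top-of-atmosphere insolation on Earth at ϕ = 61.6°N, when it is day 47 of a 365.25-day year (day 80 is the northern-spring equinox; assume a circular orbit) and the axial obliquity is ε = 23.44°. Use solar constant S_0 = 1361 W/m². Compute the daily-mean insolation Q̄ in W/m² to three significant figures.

Q̄ ≈ 90.0 W/m²

Solar longitude: L_s = 360° × (47 − 80)/365.25 = -32.526°, i.e. -32.526° + 360° = 327.474°.
sin δ = sin 23.44° × sin 327.474° = -0.21388, so δ = -12.350°.
cos h₀ = −tan(+61.6°) tan(-12.350°) = 0.4049, h₀ = 1.1539 rad.
Bracket: h₀ sin ϕ sin δ + cos ϕ cos δ sin h₀ = 1.1539×0.87965×-0.21388 + 0.47562×0.97686×0.91434 = -0.217094 + 0.424815 = 0.207721.
Q̄ = (S_0/π) × [bracket] = (1361/π) × 0.207721 = 89.99 W/m².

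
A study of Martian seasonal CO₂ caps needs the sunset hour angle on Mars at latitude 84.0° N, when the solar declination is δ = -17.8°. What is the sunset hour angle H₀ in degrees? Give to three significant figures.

H₀ = 0.00°

cos H₀ = −tan φ · tan δ = 3.0547 ≥ 1, so the Sun never rises (polar night) and H₀ = 0.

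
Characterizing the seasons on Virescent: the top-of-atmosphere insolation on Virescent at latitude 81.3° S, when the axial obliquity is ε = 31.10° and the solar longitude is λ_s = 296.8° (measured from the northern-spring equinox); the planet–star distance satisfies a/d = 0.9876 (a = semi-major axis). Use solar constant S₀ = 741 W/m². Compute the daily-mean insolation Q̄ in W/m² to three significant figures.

Q̄ ≈ 329 W/m²

Solar declination: sin δ = sin ε · sin λ_s = sin 31.10° × sin 296.8° = -0.46105, so δ = -27.455°.
cos H₀ = −tan(-81.3°) tan(-27.455°) = -3.3954 ≤ −1 ⇒ polar day, H₀ = π.
Bracket: H₀ sin φ sin δ + cos φ cos δ sin H₀ = 3.1416×-0.98849×-0.46105 + 0.15126×0.88737×0.00000 = 1.431763 + 0.000000 = 1.431763.
Inverse-square distance factor (a/d)² = 0.9876² = 0.975354.
Q̄ = (S₀/π) × 0.975354 × [bracket] = (741/π) × 0.975354 × 1.431763 = 329.4 W/m².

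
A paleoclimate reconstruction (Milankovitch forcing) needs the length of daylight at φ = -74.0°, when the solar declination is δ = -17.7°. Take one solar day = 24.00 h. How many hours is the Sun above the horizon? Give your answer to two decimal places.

Sunrise equation: cos H₀ = −tan φ · tan δ = -1.1130 ≤ −1, so the Sun never sets (polar day) and H₀ = π.
Daylight = 2H₀/(2π) × 24.00 h = (3.1416/π) × 24.00 = 24.00 h.

24.00 h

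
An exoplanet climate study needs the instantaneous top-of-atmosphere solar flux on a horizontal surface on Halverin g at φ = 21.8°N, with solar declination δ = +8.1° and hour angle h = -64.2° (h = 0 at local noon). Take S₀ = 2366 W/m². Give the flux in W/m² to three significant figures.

1.07e+03 W/m²

cos θ_z = sin φ sin δ + cos φ cos δ cos h = 0.052326 + 0.400074 = 0.452400.
Flux = S₀ · cos θ_z = 2366 × 0.452400 = 1070 W/m².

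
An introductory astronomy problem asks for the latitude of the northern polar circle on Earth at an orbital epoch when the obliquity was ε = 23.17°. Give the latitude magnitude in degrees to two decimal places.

66.83°

The polar circle is the lowest latitude that experiences at least one full rotation of continuous daylight at the northern-summer solstice; it lies at |φ| = 90° − ε = 90° − 23.17° = 66.83°.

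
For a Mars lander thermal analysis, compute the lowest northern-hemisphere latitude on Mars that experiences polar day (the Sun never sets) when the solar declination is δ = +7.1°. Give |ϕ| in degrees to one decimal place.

|ϕ| = 82.9°

Polar day requires cos h₀ = −tan ϕ tan δ ≤ −1, i.e. tan ϕ tan δ ≥ 1.
The boundary is |tan ϕ| · |tan δ| = 1, so |ϕ| = 90° − |δ| = 90° − 7.1° = 82.9° in the northern hemisphere.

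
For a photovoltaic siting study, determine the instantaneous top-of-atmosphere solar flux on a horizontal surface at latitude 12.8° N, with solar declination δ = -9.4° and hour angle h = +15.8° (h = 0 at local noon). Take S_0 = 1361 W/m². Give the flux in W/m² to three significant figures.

cos θ_z = sin ϕ sin δ + cos ϕ cos δ cos h = -0.036185 + 0.925707 = 0.889522.
Flux = S_0 · cos θ_z = 1361 × 0.889522 = 1211 W/m².

1.21e+03 W/m²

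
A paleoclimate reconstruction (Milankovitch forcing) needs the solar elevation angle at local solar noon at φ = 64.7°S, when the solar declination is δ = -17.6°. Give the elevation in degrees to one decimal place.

42.9°

At local noon the hour angle is zero, so the zenith angle equals |φ − δ| = |-64.7° − (-17.600°)| = 47.100°.
Elevation = 90° − 47.100° = 42.9°.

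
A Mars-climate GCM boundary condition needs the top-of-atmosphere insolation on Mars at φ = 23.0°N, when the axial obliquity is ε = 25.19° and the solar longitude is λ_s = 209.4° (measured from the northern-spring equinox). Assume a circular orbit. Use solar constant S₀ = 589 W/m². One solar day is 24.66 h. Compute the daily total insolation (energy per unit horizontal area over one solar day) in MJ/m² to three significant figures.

12.9 MJ/m²

Solar declination: sin δ = sin ε · sin λ_s = sin 25.19° × sin 209.4° = -0.20894, so δ = -12.060°.
cos H₀ = −tan(+23.0°) tan(-12.060°) = 0.0907, H₀ = 1.4800 rad.
Bracket: H₀ sin φ sin δ + cos φ cos δ sin H₀ = 1.4800×0.39073×-0.20894 + 0.92050×0.97793×0.99588 = -0.120826 + 0.896476 = 0.775650.
Q̄ = (S₀/π) × [bracket] = (589/π) × 0.775650 = 145.42 W/m².
Daily total = Q̄ × 24.66 h × 3600 s/h = 145.42 × 24.66 × 3600 / 10⁶ = 12.91 MJ/m².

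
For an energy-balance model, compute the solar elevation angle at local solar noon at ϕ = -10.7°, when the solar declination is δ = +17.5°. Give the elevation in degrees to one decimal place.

61.8°

At local noon the hour angle is zero, so the zenith angle equals |ϕ − δ| = |-10.7° − (+17.500°)| = 28.200°.
Elevation = 90° − 28.200° = 61.8°.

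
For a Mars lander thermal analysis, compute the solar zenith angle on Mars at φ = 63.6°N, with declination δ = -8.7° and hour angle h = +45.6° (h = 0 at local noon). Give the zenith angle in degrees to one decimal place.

cos θ_z = sin φ sin δ + cos φ cos δ cos h = -0.135486 + 0.307515 = 0.172029.
θ_z = arccos(0.172029) = 80.1°.

θ_z = 80.1°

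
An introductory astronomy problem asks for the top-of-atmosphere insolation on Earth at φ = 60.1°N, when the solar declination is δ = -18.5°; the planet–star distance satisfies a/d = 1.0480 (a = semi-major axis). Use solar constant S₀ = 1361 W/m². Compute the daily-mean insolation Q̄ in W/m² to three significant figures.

cos H₀ = −tan(+60.1°) tan(-18.500°) = 0.5819, H₀ = 0.9498 rad.
Bracket: H₀ sin φ sin δ + cos φ cos δ sin H₀ = 0.9498×0.86690×-0.31730 + 0.49849×0.94832×0.81328 = -0.261259 + 0.384460 = 0.123201.
Inverse-square distance factor (a/d)² = 1.0480² = 1.098304.
Q̄ = (S₀/π) × 1.098304 × [bracket] = (1361/π) × 1.098304 × 0.123201 = 58.62 W/m².

Q̄ ≈ 58.6 W/m²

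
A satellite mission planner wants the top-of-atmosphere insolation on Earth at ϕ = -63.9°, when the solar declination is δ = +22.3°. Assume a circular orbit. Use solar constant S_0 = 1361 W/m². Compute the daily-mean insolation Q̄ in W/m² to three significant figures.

cos h₀ = −tan(-63.9°) tan(+22.300°) = 0.8372, h₀ = 0.5787 rad.
Bracket: h₀ sin ϕ sin δ + cos ϕ cos δ sin h₀ = 0.5787×-0.89803×0.37946 + 0.43994×0.92521×0.54693 = -0.197202 + 0.222621 = 0.025419.
Q̄ = (S_0/π) × [bracket] = (1361/π) × 0.025419 = 11.01 W/m².

Q̄ ≈ 11.0 W/m²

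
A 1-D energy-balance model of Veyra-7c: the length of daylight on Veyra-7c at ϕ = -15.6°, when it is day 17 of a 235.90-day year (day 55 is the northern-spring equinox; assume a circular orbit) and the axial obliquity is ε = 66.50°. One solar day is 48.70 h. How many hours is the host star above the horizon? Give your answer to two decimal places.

29.82 h

Solar longitude: L_s = 360° × (17 − 55)/235.90 = -57.991°, i.e. -57.991° + 360° = 302.009°.
sin δ = sin 66.50° × sin 302.009° = -0.77763, so δ = -51.044°.
cos h₀ = −tan ϕ · tan δ = −tan(-15.6°) × tan(-51.044°) = -0.3453, so h₀ = 1.9234 rad = 110.20°.
Daylight = 2h₀/(2π) × 48.70 h = (1.9234/π) × 48.70 = 29.82 h.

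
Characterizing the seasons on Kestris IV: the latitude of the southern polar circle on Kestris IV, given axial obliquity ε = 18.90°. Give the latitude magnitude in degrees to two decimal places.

The polar circle is the lowest latitude that experiences at least one full rotation of continuous darkness at the northern-summer solstice; it lies at |φ| = 90° − ε = 90° − 18.90° = 71.10°.

71.10°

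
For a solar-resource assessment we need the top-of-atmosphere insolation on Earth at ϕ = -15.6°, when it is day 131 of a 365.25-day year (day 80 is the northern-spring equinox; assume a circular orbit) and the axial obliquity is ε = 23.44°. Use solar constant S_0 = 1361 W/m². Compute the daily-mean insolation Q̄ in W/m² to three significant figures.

Q̄ ≈ 343 W/m²

Solar longitude: L_s = 360° × (131 − 80)/365.25 = 50.267°.
sin δ = sin 23.44° × sin 50.267° = 0.30591, so δ = +17.813°.
cos h₀ = −tan(-15.6°) tan(+17.813°) = 0.0897, h₀ = 1.4810 rad.
Bracket: h₀ sin ϕ sin δ + cos ϕ cos δ sin h₀ = 1.4810×-0.26892×0.30591 + 0.96316×0.95206×0.99597 = -0.121835 + 0.913291 = 0.791456.
Q̄ = (S_0/π) × [bracket] = (1361/π) × 0.791456 = 342.9 W/m².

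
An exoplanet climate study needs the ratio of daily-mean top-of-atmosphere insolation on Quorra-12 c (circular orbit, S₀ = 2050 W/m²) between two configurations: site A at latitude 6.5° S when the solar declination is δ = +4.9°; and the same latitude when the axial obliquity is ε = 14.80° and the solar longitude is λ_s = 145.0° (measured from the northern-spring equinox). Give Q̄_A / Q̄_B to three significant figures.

Q̄_A / Q̄_B ≈ 1.02

— Configuration A (φ=-6.5°):
cos H₀ = −tan(-6.5°) tan(+4.900°) = 0.0098, H₀ = 1.5610 rad.
Bracket: H₀ sin φ sin δ + cos φ cos δ sin H₀ = 1.5610×-0.11320×0.08542 + 0.99357×0.99635×0.99995 = -0.015094 + 0.989894 = 0.974800.
Q̄ = (S₀/π) × [bracket] = (2050/π) × 0.974800 = 636.09 W/m².
— Configuration B (φ=-6.5°):
Solar declination: sin δ = sin ε · sin λ_s = sin 14.80° × sin 145.0° = 0.14652, so δ = +8.425°.
cos H₀ = −tan(-6.5°) tan(+8.425°) = 0.0169, H₀ = 1.5539 rad.
Bracket: H₀ sin φ sin δ + cos φ cos δ sin H₀ = 1.5539×-0.11320×0.14652 + 0.99357×0.98921×0.99986 = -0.025773 + 0.982712 = 0.956939.
Q̄ = (S₀/π) × [bracket] = (2050/π) × 0.956939 = 624.44 W/m².
Ratio Q̄_A / Q̄_B = 636.09 / 624.44 = 1.019.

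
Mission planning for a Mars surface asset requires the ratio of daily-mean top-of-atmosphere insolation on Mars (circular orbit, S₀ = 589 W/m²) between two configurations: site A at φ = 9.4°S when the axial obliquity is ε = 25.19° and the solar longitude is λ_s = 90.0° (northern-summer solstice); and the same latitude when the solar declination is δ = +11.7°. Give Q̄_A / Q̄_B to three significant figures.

Q̄_A / Q̄_B ≈ 0.860

— Configuration A (φ=-9.4°):
Solar declination: sin δ = sin ε · sin λ_s = sin 25.19° × sin 90.0° = 0.42562, so δ = +25.190°.
cos H₀ = −tan(-9.4°) tan(+25.190°) = 0.0779, H₀ = 1.4929 rad.
Bracket: H₀ sin φ sin δ + cos φ cos δ sin H₀ = 1.4929×-0.16333×0.42562 + 0.98657×0.90490×0.99696 = -0.103781 + 0.890033 = 0.786252.
Q̄ = (S₀/π) × [bracket] = (589/π) × 0.786252 = 147.41 W/m².
— Configuration B (φ=-9.4°):
cos H₀ = −tan(-9.4°) tan(+11.700°) = 0.0343, H₀ = 1.5365 rad.
Bracket: H₀ sin φ sin δ + cos φ cos δ sin H₀ = 1.5365×-0.16333×0.20279 + 0.98657×0.97922×0.99941 = -0.050891 + 0.965499 = 0.914608.
Q̄ = (S₀/π) × [bracket] = (589/π) × 0.914608 = 171.47 W/m².
Ratio Q̄_A / Q̄_B = 147.41 / 171.47 = 0.8597.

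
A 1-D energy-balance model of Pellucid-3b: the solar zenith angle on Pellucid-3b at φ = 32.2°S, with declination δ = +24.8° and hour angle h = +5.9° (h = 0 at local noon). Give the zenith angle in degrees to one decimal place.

cos θ_z = sin φ sin δ + cos φ cos δ cos h = -0.223516 + 0.764086 = 0.540570.
θ_z = arccos(0.540570) = 57.3°.

θ_z = 57.3°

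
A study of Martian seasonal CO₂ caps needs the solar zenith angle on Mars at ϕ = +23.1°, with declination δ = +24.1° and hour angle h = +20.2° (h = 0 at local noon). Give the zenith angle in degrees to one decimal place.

cos θ_z = sin ϕ sin δ + cos ϕ cos δ cos h = 0.160203 + 0.788001 = 0.948204.
θ_z = arccos(0.948204) = 18.5°.

θ_z = 18.5°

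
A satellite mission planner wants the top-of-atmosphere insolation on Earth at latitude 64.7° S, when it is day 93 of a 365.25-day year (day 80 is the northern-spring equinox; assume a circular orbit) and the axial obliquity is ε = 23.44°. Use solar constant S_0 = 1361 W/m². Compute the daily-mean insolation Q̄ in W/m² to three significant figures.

Q̄ ≈ 133 W/m²

Solar longitude: L_s = 360° × (93 − 80)/365.25 = 12.813°.
sin δ = sin 23.44° × sin 12.813° = 0.08822, so δ = +5.061°.
cos h₀ = −tan(-64.7°) tan(+5.061°) = 0.1874, h₀ = 1.3823 rad.
Bracket: h₀ sin ϕ sin δ + cos ϕ cos δ sin h₀ = 1.3823×-0.90408×0.08822 + 0.42736×0.99610×0.98229 = -0.110249 + 0.418154 = 0.307905.
Q̄ = (S_0/π) × [bracket] = (1361/π) × 0.307905 = 133.4 W/m².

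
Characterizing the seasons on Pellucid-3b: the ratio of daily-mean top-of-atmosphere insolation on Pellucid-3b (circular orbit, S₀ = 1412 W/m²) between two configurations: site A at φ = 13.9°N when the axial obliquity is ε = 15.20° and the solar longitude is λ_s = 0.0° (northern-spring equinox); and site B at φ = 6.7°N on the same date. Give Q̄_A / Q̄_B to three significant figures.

Q̄_A / Q̄_B ≈ 0.977

— Configuration A (φ=+13.9°):
Solar declination: sin δ = sin ε · sin λ_s = sin 15.20° × sin 0.0° = 0.00000, so δ = +0.000°.
cos H₀ = −tan(+13.9°) tan(+0.000°) = -0.0000, H₀ = 1.5708 rad.
Bracket: H₀ sin φ sin δ + cos φ cos δ sin H₀ = 1.5708×0.24023×0.00000 + 0.97072×1.00000×1.00000 = 0.000000 + 0.970720 = 0.970720.
Q̄ = (S₀/π) × [bracket] = (1412/π) × 0.970720 = 436.29 W/m².
— Configuration B (φ=+6.7°):
cos H₀ = −tan(+6.7°) tan(+0.000°) = -0.0000, H₀ = 1.5708 rad.
Bracket: H₀ sin φ sin δ + cos φ cos δ sin H₀ = 1.5708×0.11667×0.00000 + 0.99317×1.00000×1.00000 = 0.000000 + 0.993170 = 0.993170.
Q̄ = (S₀/π) × [bracket] = (1412/π) × 0.993170 = 446.38 W/m².
Ratio Q̄_A / Q̄_B = 436.29 / 446.38 = 0.9774.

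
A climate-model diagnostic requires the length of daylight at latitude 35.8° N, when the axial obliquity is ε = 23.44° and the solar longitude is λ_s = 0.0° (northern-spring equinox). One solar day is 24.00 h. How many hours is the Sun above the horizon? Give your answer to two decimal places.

12.00 h

Solar declination: sin δ = sin ε · sin λ_s = sin 23.44° × sin 0.0° = 0.00000, so δ = +0.000°.
cos H₀ = −tan φ · tan δ = −tan(+35.8°) × tan(+0.000°) = -0.0000, so H₀ = 1.5708 rad = 90.00°.
Daylight = 2H₀/(2π) × 24.00 h = (1.5708/π) × 24.00 = 12.00 h.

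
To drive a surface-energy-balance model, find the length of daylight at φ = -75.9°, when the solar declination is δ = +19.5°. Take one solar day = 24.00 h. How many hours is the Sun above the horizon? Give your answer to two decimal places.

0.00 h

cos H₀ = −tan φ · tan δ = 1.4098 ≥ 1, so the Sun never rises (polar night) and H₀ = 0.
Daylight = 2H₀/(2π) × 24.00 h = (0.0000/π) × 24.00 = 0.00 h.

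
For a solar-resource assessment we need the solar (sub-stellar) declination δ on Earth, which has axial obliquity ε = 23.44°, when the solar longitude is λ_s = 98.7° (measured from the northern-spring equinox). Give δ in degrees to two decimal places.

δ = +23.15°

sin δ = sin ε · sin λ_s = sin 23.44° × sin 98.7° = 0.393212.
δ = arcsin(0.393212) = +23.15°.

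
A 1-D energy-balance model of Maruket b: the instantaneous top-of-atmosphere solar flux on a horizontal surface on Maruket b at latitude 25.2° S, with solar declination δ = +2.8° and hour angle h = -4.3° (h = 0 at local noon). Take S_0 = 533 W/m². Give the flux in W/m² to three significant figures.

cos θ_z = sin ϕ sin δ + cos ϕ cos δ cos h = -0.020799 + 0.901203 = 0.880404.
Flux = S_0 · cos θ_z = 533 × 0.880404 = 469.3 W/m².

469 W/m²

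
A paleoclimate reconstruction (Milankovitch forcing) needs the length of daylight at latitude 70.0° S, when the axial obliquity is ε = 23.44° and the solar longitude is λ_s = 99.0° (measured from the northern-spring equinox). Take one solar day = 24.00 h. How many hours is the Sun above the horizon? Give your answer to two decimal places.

0.00 h

Solar declination: sin δ = sin ε · sin λ_s = sin 23.44° × sin 99.0° = 0.39289, so δ = +23.135°.
cos H₀ = −tan φ · tan δ = 1.1739 ≥ 1, so the Sun never rises (polar night) and H₀ = 0.
Daylight = 2H₀/(2π) × 24.00 h = (0.0000/π) × 24.00 = 0.00 h.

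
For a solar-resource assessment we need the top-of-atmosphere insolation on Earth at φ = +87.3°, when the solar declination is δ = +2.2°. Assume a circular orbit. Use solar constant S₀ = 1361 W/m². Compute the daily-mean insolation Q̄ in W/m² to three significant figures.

Q̄ ≈ 53.7 W/m²

cos H₀ = −tan(+87.3°) tan(+2.200°) = -0.8146, H₀ = 2.5229 rad.
Bracket: H₀ sin φ sin δ + cos φ cos δ sin H₀ = 2.5229×0.99889×0.03839 + 0.04711×0.99926×0.58001 = 0.096747 + 0.027304 = 0.124051.
Q̄ = (S₀/π) × [bracket] = (1361/π) × 0.124051 = 53.74 W/m².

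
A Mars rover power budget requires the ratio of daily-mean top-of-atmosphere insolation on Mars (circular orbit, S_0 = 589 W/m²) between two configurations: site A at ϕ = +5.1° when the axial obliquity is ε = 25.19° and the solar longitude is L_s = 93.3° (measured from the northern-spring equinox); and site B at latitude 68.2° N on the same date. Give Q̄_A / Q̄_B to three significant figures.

Q̄_A / Q̄_B ≈ 0.776

— Configuration A (ϕ=+5.1°):
Solar declination: sin δ = sin ε · sin L_s = sin 25.19° × sin 93.3° = 0.42492, so δ = +25.145°.
cos h₀ = −tan(+5.1°) tan(+25.145°) = -0.0419, h₀ = 1.6127 rad.
Bracket: h₀ sin ϕ sin δ + cos ϕ cos δ sin h₀ = 1.6127×0.08889×0.42492 + 0.99604×0.90523×0.99912 = 0.060914 + 0.900852 = 0.961766.
Q̄ = (S_0/π) × [bracket] = (589/π) × 0.961766 = 180.32 W/m².
— Configuration B (ϕ=+68.2°):
cos h₀ = −tan(+68.2°) tan(+25.145°) = -1.1736 ≤ −1 ⇒ polar day, h₀ = π.
Bracket: h₀ sin ϕ sin δ + cos ϕ cos δ sin h₀ = 3.1416×0.92849×0.42492 + 0.37137×0.90523×0.00000 = 1.239468 + 0.000000 = 1.239468.
Q̄ = (S_0/π) × [bracket] = (589/π) × 1.239468 = 232.38 W/m².
Ratio Q̄_A / Q̄_B = 180.32 / 232.38 = 0.7760.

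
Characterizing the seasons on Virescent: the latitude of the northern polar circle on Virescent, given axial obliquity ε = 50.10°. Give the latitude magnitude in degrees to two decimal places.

The polar circle is the lowest latitude that experiences at least one full rotation of continuous daylight at the northern-summer solstice; it lies at |φ| = 90° − ε = 90° − 50.10° = 39.90°.

39.90°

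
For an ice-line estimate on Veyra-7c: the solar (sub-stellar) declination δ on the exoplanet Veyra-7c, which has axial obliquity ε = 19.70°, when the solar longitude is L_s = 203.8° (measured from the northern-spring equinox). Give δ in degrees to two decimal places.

sin δ = sin ε · sin L_s = sin 19.70° × sin 203.8° = -0.136033.
δ = arcsin(-0.136033) = -7.82°.

δ = -7.82°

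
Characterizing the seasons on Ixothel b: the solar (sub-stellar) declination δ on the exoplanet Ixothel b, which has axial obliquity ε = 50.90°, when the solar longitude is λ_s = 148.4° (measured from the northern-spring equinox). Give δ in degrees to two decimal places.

δ = +23.99°

sin δ = sin ε · sin λ_s = sin 50.90° × sin 148.4° = 0.406637.
δ = arcsin(0.406637) = +23.99°.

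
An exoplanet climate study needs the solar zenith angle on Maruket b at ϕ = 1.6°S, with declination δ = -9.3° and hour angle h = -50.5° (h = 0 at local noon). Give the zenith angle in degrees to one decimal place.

cos θ_z = sin ϕ sin δ + cos ϕ cos δ cos h = 0.004512 + 0.627473 = 0.631985.
θ_z = arccos(0.631985) = 50.8°.

θ_z = 50.8°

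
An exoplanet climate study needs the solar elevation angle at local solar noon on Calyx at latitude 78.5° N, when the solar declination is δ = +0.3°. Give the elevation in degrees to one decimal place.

At local noon the hour angle is zero, so the zenith angle equals |ϕ − δ| = |+78.5° − (+0.300°)| = 78.200°.
Elevation = 90° − 78.200° = 11.8°.

11.8°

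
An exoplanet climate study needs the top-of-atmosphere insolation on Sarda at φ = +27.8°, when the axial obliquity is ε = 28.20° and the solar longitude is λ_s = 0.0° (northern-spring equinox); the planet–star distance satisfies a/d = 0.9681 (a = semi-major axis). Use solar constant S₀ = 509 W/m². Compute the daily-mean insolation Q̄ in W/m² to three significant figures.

Q̄ ≈ 134 W/m²

Solar declination: sin δ = sin ε · sin λ_s = sin 28.20° × sin 0.0° = 0.00000, so δ = +0.000°.
cos H₀ = −tan(+27.8°) tan(+0.000°) = -0.0000, H₀ = 1.5708 rad.
Bracket: H₀ sin φ sin δ + cos φ cos δ sin H₀ = 1.5708×0.46639×0.00000 + 0.88458×1.00000×1.00000 = 0.000000 + 0.884580 = 0.884580.
Inverse-square distance factor (a/d)² = 0.9681² = 0.937218.
Q̄ = (S₀/π) × 0.937218 × [bracket] = (509/π) × 0.937218 × 0.884580 = 134.3 W/m².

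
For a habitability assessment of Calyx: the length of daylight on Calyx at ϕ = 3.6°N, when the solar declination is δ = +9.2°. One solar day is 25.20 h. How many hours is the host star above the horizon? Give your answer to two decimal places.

12.68 h

cos h₀ = −tan ϕ · tan δ = −tan(+3.6°) × tan(+9.200°) = -0.0102, so h₀ = 1.5810 rad = 90.58°.
Daylight = 2h₀/(2π) × 25.20 h = (1.5810/π) × 25.20 = 12.68 h.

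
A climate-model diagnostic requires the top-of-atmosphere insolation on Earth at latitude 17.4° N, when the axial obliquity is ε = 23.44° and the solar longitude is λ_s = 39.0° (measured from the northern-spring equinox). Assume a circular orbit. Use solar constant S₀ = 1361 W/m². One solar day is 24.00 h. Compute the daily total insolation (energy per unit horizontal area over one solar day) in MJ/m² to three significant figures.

39.1 MJ/m²

Solar declination: sin δ = sin ε · sin λ_s = sin 23.44° × sin 39.0° = 0.25034, so δ = +14.497°.
cos H₀ = −tan(+17.4°) tan(+14.497°) = -0.0810, H₀ = 1.6519 rad.
Bracket: H₀ sin φ sin δ + cos φ cos δ sin H₀ = 1.6519×0.29904×0.25034 + 0.95424×0.96816×0.99671 = 0.123664 + 0.920818 = 1.044482.
Q̄ = (S₀/π) × [bracket] = (1361/π) × 1.044482 = 452.49 W/m².
Daily total = Q̄ × 24.00 h × 3600 s/h = 452.49 × 24.00 × 3600 / 10⁶ = 39.10 MJ/m².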